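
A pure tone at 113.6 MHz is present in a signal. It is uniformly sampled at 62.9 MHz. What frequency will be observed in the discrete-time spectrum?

113.6 MHz mod fs = 50.7 MHz.
50.7 MHz > fs/2 = 31.45 MHz, folds to fs − 50.7 MHz = 12.2 MHz.

12.2 MHz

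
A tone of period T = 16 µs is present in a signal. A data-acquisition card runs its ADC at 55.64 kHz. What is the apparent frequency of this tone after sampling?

6.86 kHz

T = 16 µs → f = 1/T = 62.5 kHz.
62.5 kHz mod fs = 6.86 kHz.
6.86 kHz ≤ fs/2 = 27.82 kHz, appears at 6.86 kHz.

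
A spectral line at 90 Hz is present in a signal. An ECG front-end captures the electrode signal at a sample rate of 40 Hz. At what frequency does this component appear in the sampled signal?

90 Hz mod fs = 10 Hz.
10 Hz ≤ fs/2 = 20 Hz, appears at 10 Hz.

10 Hz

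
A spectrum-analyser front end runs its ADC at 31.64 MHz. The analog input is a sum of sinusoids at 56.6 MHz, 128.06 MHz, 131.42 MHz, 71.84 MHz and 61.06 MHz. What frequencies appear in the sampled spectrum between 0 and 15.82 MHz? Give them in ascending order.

1.5 MHz, 2.22 MHz, 4.86 MHz, 6.68 MHz, 8.56 MHz

fs/2 = 15.82 MHz.
56.6 MHz mod fs = 24.96 MHz.
24.96 MHz > fs/2 = 15.82 MHz, folds to fs − 24.96 MHz = 6.68 MHz.
128.06 MHz mod fs = 1.5 MHz.
1.5 MHz ≤ fs/2 = 15.82 MHz, appears at 1.5 MHz.
131.42 MHz mod fs = 4.86 MHz.
4.86 MHz ≤ fs/2 = 15.82 MHz, appears at 4.86 MHz.
71.84 MHz mod fs = 8.56 MHz.
8.56 MHz ≤ fs/2 = 15.82 MHz, appears at 8.56 MHz.
61.06 MHz mod fs = 29.42 MHz.
29.42 MHz > fs/2 = 15.82 MHz, folds to fs − 29.42 MHz = 2.22 MHz.
Distinct values: {1.5 MHz, 2.22 MHz, 4.86 MHz, 6.68 MHz, 8.56 MHz}.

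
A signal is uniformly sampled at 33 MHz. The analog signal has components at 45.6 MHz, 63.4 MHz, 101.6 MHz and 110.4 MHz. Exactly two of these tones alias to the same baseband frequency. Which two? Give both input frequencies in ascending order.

63.4 MHz, 101.6 MHz

fs/2 = 16.5 MHz.
45.6 MHz mod fs = 12.6 MHz.
12.6 MHz ≤ fs/2 = 16.5 MHz, appears at 12.6 MHz.
63.4 MHz mod fs = 30.4 MHz.
30.4 MHz > fs/2 = 16.5 MHz, folds to fs − 30.4 MHz = 2.6 MHz.
101.6 MHz mod fs = 2.6 MHz.
2.6 MHz ≤ fs/2 = 16.5 MHz, appears at 2.6 MHz.
110.4 MHz mod fs = 11.4 MHz.
11.4 MHz ≤ fs/2 = 16.5 MHz, appears at 11.4 MHz.
63.4 MHz and 101.6 MHz both map to 2.6 MHz.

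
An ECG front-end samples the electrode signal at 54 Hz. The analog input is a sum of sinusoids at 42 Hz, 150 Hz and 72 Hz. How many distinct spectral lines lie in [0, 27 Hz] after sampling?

2

fs/2 = 27 Hz.
42 Hz > fs/2 = 27 Hz, folds to fs − 42 Hz = 12 Hz.
150 Hz mod fs = 42 Hz.
42 Hz > fs/2 = 27 Hz, folds to fs − 42 Hz = 12 Hz.
72 Hz mod fs = 18 Hz.
18 Hz ≤ fs/2 = 27 Hz, appears at 18 Hz.
Distinct values: {12 Hz, 18 Hz} → 2.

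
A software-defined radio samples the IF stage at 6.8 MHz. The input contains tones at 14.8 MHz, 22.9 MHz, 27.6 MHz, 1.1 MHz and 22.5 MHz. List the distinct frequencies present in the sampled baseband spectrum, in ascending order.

fs/2 = 3.4 MHz.
14.8 MHz mod fs = 1.2 MHz.
1.2 MHz ≤ fs/2 = 3.4 MHz, appears at 1.2 MHz.
22.9 MHz mod fs = 2.5 MHz.
2.5 MHz ≤ fs/2 = 3.4 MHz, appears at 2.5 MHz.
27.6 MHz mod fs = 0.4 MHz.
0.4 MHz ≤ fs/2 = 3.4 MHz, appears at 0.4 MHz.
1.1 MHz ≤ fs/2 = 3.4 MHz, passes unchanged.
22.5 MHz mod fs = 2.1 MHz.
2.1 MHz ≤ fs/2 = 3.4 MHz, appears at 2.1 MHz.
Distinct values: {0.4 MHz, 1.1 MHz, 1.2 MHz, 2.1 MHz, 2.5 MHz}.

0.4 MHz, 1.1 MHz, 1.2 MHz, 2.1 MHz, 2.5 MHz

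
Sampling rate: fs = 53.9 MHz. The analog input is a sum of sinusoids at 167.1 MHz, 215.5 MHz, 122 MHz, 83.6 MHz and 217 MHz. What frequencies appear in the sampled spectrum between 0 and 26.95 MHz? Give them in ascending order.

fs/2 = 26.95 MHz.
167.1 MHz mod fs = 5.4 MHz.
5.4 MHz ≤ fs/2 = 26.95 MHz, appears at 5.4 MHz.
215.5 MHz mod fs = 53.8 MHz.
53.8 MHz > fs/2 = 26.95 MHz, folds to fs − 53.8 MHz = 0.1 MHz.
122 MHz mod fs = 14.2 MHz.
14.2 MHz ≤ fs/2 = 26.95 MHz, appears at 14.2 MHz.
83.6 MHz mod fs = 29.7 MHz.
29.7 MHz > fs/2 = 26.95 MHz, folds to fs − 29.7 MHz = 24.2 MHz.
217 MHz mod fs = 1.4 MHz.
1.4 MHz ≤ fs/2 = 26.95 MHz, appears at 1.4 MHz.
Distinct values: {0.1 MHz, 1.4 MHz, 5.4 MHz, 14.2 MHz, 24.2 MHz}.

0.1 MHz, 1.4 MHz, 5.4 MHz, 14.2 MHz, 24.2 MHz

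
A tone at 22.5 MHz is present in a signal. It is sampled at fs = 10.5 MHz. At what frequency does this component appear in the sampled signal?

22.5 MHz mod fs = 1.5 MHz.
1.5 MHz ≤ fs/2 = 5.25 MHz, appears at 1.5 MHz.

1.5 MHz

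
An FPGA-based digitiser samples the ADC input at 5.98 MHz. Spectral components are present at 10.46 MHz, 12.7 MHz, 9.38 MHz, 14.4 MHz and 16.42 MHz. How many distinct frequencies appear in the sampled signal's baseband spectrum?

fs/2 = 2.99 MHz.
10.46 MHz mod fs = 4.48 MHz.
4.48 MHz > fs/2 = 2.99 MHz, folds to fs − 4.48 MHz = 1.5 MHz.
12.7 MHz mod fs = 0.74 MHz.
0.74 MHz ≤ fs/2 = 2.99 MHz, appears at 0.74 MHz.
9.38 MHz mod fs = 3.4 MHz.
3.4 MHz > fs/2 = 2.99 MHz, folds to fs − 3.4 MHz = 2.58 MHz.
14.4 MHz mod fs = 2.44 MHz.
2.44 MHz ≤ fs/2 = 2.99 MHz, appears at 2.44 MHz.
16.42 MHz mod fs = 4.46 MHz.
4.46 MHz > fs/2 = 2.99 MHz, folds to fs − 4.46 MHz = 1.52 MHz.
Distinct values: {0.74 MHz, 1.5 MHz, 1.52 MHz, 2.44 MHz, 2.58 MHz} → 5.

5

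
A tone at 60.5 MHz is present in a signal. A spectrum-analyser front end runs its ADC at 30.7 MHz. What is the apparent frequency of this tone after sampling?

0.9 MHz

60.5 MHz mod fs = 29.8 MHz.
29.8 MHz > fs/2 = 15.35 MHz, folds to fs − 29.8 MHz = 0.9 MHz.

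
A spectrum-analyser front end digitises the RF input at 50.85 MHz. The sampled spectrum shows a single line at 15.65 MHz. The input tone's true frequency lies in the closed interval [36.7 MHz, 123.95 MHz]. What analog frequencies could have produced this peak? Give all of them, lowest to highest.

66.5 MHz, 86.05 MHz, 117.35 MHz

Frequencies that alias to 15.65 MHz are k·fs ± 15.65 MHz for integer k ≥ 0.
k=0: 15.65 MHz.
k=1: 35.2 MHz, 66.5 MHz.
k=2: 86.05 MHz, 117.35 MHz.
k=3: 136.9 MHz, 168.2 MHz.
Within [36.7 MHz, 123.95 MHz]: 66.5 MHz, 86.05 MHz, 117.35 MHz.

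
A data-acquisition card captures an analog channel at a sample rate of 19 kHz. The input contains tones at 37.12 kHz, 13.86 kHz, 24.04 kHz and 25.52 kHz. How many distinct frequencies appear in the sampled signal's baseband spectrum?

fs/2 = 9.5 kHz.
37.12 kHz mod fs = 18.12 kHz.
18.12 kHz > fs/2 = 9.5 kHz, folds to fs − 18.12 kHz = 0.88 kHz.
13.86 kHz > fs/2 = 9.5 kHz, folds to fs − 13.86 kHz = 5.14 kHz.
24.04 kHz mod fs = 5.04 kHz.
5.04 kHz ≤ fs/2 = 9.5 kHz, appears at 5.04 kHz.
25.52 kHz mod fs = 6.52 kHz.
6.52 kHz ≤ fs/2 = 9.5 kHz, appears at 6.52 kHz.
Distinct values: {0.88 kHz, 5.04 kHz, 5.14 kHz, 6.52 kHz} → 4.

4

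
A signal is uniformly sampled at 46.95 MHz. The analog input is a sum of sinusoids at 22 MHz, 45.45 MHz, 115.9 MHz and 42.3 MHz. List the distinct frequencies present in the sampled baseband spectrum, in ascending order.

1.5 MHz, 4.65 MHz, 22 MHz

fs/2 = 23.475 MHz.
22 MHz ≤ fs/2 = 23.475 MHz, passes unchanged.
45.45 MHz > fs/2 = 23.475 MHz, folds to fs − 45.45 MHz = 1.5 MHz.
115.9 MHz mod fs = 22 MHz.
22 MHz ≤ fs/2 = 23.475 MHz, appears at 22 MHz.
42.3 MHz > fs/2 = 23.475 MHz, folds to fs − 42.3 MHz = 4.65 MHz.
Distinct values: {1.5 MHz, 4.65 MHz, 22 MHz}.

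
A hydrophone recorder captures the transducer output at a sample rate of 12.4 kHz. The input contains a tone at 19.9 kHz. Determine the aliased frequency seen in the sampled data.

19.9 kHz mod fs = 7.5 kHz.
7.5 kHz > fs/2 = 6.2 kHz, folds to fs − 7.5 kHz = 4.9 kHz.

4.9 kHz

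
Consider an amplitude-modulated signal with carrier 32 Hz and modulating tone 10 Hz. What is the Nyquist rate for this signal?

84 Hz

AM sidebands sit at fc ± fm = 22 Hz and 42 Hz.
Highest-frequency component: 42 Hz.
Nyquist rate = 2 × 42 Hz = 84 Hz.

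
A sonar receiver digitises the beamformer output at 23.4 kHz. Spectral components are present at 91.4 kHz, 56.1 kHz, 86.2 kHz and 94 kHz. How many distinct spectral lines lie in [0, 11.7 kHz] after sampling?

fs/2 = 11.7 kHz.
91.4 kHz mod fs = 21.2 kHz.
21.2 kHz > fs/2 = 11.7 kHz, folds to fs − 21.2 kHz = 2.2 kHz.
56.1 kHz mod fs = 9.3 kHz.
9.3 kHz ≤ fs/2 = 11.7 kHz, appears at 9.3 kHz.
86.2 kHz mod fs = 16 kHz.
16 kHz > fs/2 = 11.7 kHz, folds to fs − 16 kHz = 7.4 kHz.
94 kHz mod fs = 0.4 kHz.
0.4 kHz ≤ fs/2 = 11.7 kHz, appears at 0.4 kHz.
Distinct values: {0.4 kHz, 2.2 kHz, 7.4 kHz, 9.3 kHz} → 4.

4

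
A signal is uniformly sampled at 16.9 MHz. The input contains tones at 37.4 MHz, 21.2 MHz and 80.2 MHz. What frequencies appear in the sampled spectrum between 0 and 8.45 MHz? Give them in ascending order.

3.6 MHz, 4.3 MHz

fs/2 = 8.45 MHz.
37.4 MHz mod fs = 3.6 MHz.
3.6 MHz ≤ fs/2 = 8.45 MHz, appears at 3.6 MHz.
21.2 MHz mod fs = 4.3 MHz.
4.3 MHz ≤ fs/2 = 8.45 MHz, appears at 4.3 MHz.
80.2 MHz mod fs = 12.6 MHz.
12.6 MHz > fs/2 = 8.45 MHz, folds to fs − 12.6 MHz = 4.3 MHz.
Distinct values: {3.6 MHz, 4.3 MHz}.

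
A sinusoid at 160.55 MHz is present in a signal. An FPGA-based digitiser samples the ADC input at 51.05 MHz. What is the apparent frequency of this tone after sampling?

7.4 MHz

160.55 MHz mod fs = 7.4 MHz.
7.4 MHz ≤ fs/2 = 25.525 MHz, appears at 7.4 MHz.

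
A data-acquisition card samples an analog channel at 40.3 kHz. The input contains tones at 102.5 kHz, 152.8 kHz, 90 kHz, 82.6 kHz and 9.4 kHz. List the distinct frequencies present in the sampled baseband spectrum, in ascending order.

fs/2 = 20.15 kHz.
102.5 kHz mod fs = 21.9 kHz.
21.9 kHz > fs/2 = 20.15 kHz, folds to fs − 21.9 kHz = 18.4 kHz.
152.8 kHz mod fs = 31.9 kHz.
31.9 kHz > fs/2 = 20.15 kHz, folds to fs − 31.9 kHz = 8.4 kHz.
90 kHz mod fs = 9.4 kHz.
9.4 kHz ≤ fs/2 = 20.15 kHz, appears at 9.4 kHz.
82.6 kHz mod fs = 2 kHz.
2 kHz ≤ fs/2 = 20.15 kHz, appears at 2 kHz.
9.4 kHz ≤ fs/2 = 20.15 kHz, passes unchanged.
Distinct values: {2 kHz, 8.4 kHz, 9.4 kHz, 18.4 kHz}.

2 kHz, 8.4 kHz, 9.4 kHz, 18.4 kHz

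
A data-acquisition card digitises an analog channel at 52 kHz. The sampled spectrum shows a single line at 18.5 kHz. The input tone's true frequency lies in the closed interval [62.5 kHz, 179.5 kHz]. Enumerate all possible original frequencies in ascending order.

Frequencies that alias to 18.5 kHz are k·fs ± 18.5 kHz for integer k ≥ 0.
k=0: 18.5 kHz.
k=1: 33.5 kHz, 70.5 kHz.
k=2: 85.5 kHz, 122.5 kHz.
k=3: 137.5 kHz, 174.5 kHz.
k=4: 189.5 kHz, 226.5 kHz.
Within [62.5 kHz, 179.5 kHz]: 70.5 kHz, 85.5 kHz, 122.5 kHz, 137.5 kHz, 174.5 kHz.

70.5 kHz, 85.5 kHz, 122.5 kHz, 137.5 kHz, 174.5 kHz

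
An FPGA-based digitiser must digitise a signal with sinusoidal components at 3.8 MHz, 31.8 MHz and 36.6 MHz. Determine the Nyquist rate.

Highest-frequency component: 36.6 MHz.
Nyquist rate = 2 × 36.6 MHz = 73.2 MHz.

73.2 MHz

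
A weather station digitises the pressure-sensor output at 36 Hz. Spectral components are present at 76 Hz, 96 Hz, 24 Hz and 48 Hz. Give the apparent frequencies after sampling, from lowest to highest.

4 Hz, 12 Hz

fs/2 = 18 Hz.
76 Hz mod fs = 4 Hz.
4 Hz ≤ fs/2 = 18 Hz, appears at 4 Hz.
96 Hz mod fs = 24 Hz.
24 Hz > fs/2 = 18 Hz, folds to fs − 24 Hz = 12 Hz.
24 Hz > fs/2 = 18 Hz, folds to fs − 24 Hz = 12 Hz.
48 Hz mod fs = 12 Hz.
12 Hz ≤ fs/2 = 18 Hz, appears at 12 Hz.
Distinct values: {4 Hz, 12 Hz}.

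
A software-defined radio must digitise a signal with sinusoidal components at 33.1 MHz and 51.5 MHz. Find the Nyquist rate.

103 MHz

Highest-frequency component: 51.5 MHz.
Nyquist rate = 2 × 51.5 MHz = 103 MHz.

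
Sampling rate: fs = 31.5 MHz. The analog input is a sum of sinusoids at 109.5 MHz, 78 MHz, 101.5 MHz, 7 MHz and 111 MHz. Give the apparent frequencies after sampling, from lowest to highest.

fs/2 = 15.75 MHz.
109.5 MHz mod fs = 15 MHz.
15 MHz ≤ fs/2 = 15.75 MHz, appears at 15 MHz.
78 MHz mod fs = 15 MHz.
15 MHz ≤ fs/2 = 15.75 MHz, appears at 15 MHz.
101.5 MHz mod fs = 7 MHz.
7 MHz ≤ fs/2 = 15.75 MHz, appears at 7 MHz.
7 MHz ≤ fs/2 = 15.75 MHz, passes unchanged.
111 MHz mod fs = 16.5 MHz.
16.5 MHz > fs/2 = 15.75 MHz, folds to fs − 16.5 MHz = 15 MHz.
Distinct values: {7 MHz, 15 MHz}.

7 MHz, 15 MHz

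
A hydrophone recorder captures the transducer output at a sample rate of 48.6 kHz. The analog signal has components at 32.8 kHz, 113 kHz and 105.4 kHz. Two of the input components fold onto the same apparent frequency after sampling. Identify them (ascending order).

fs/2 = 24.3 kHz.
32.8 kHz > fs/2 = 24.3 kHz, folds to fs − 32.8 kHz = 15.8 kHz.
113 kHz mod fs = 15.8 kHz.
15.8 kHz ≤ fs/2 = 24.3 kHz, appears at 15.8 kHz.
105.4 kHz mod fs = 8.2 kHz.
8.2 kHz ≤ fs/2 = 24.3 kHz, appears at 8.2 kHz.
32.8 kHz and 113 kHz both map to 15.8 kHz.

32.8 kHz, 113 kHz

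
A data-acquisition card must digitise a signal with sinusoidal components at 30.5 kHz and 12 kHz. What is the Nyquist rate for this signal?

Highest-frequency component: 30.5 kHz.
Nyquist rate = 2 × 30.5 kHz = 61 kHz.

61 kHz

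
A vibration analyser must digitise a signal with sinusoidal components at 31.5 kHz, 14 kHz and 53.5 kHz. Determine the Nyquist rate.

107 kHz

Highest-frequency component: 53.5 kHz.
Nyquist rate = 2 × 53.5 kHz = 107 kHz.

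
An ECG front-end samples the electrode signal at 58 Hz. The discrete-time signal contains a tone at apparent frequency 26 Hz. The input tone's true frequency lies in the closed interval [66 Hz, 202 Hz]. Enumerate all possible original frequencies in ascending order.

84 Hz, 90 Hz, 142 Hz, 148 Hz, 200 Hz

Frequencies that alias to 26 Hz are k·fs ± 26 Hz for integer k ≥ 0.
k=0: 26 Hz.
k=1: 32 Hz, 84 Hz.
k=2: 90 Hz, 142 Hz.
k=3: 148 Hz, 200 Hz.
k=4: 206 Hz, 258 Hz.
Within [66 Hz, 202 Hz]: 84 Hz, 90 Hz, 142 Hz, 148 Hz, 200 Hz.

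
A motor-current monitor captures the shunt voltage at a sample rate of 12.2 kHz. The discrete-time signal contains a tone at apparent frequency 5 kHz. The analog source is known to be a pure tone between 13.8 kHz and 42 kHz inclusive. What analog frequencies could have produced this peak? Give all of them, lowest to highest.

17.2 kHz, 19.4 kHz, 29.4 kHz, 31.6 kHz, 41.6 kHz

Frequencies that alias to 5 kHz are k·fs ± 5 kHz for integer k ≥ 0.
k=0: 5 kHz.
k=1: 7.2 kHz, 17.2 kHz.
k=2: 19.4 kHz, 29.4 kHz.
k=3: 31.6 kHz, 41.6 kHz.
k=4: 43.8 kHz, 53.8 kHz.
Within [13.8 kHz, 42 kHz]: 17.2 kHz, 19.4 kHz, 29.4 kHz, 31.6 kHz, 41.6 kHz.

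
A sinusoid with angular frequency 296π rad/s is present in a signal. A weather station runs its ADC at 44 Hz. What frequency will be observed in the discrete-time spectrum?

ω = 296π rad/s → f = ω/(2π) = 148 Hz.
148 Hz mod fs = 16 Hz.
16 Hz ≤ fs/2 = 22 Hz, appears at 16 Hz.

16 Hz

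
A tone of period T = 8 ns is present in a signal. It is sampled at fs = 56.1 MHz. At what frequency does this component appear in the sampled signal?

12.8 MHz

T = 8 ns → f = 1/T = 125 MHz.
125 MHz mod fs = 12.8 MHz.
12.8 MHz ≤ fs/2 = 28.05 MHz, appears at 12.8 MHz.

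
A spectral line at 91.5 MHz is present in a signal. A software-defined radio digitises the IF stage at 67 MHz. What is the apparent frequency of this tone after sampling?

91.5 MHz mod fs = 24.5 MHz.
24.5 MHz ≤ fs/2 = 33.5 MHz, appears at 24.5 MHz.

24.5 MHz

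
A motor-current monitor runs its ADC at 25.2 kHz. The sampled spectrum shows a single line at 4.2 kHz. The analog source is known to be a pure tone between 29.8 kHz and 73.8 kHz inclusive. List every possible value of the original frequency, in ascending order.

Frequencies that alias to 4.2 kHz are k·fs ± 4.2 kHz for integer k ≥ 0.
k=0: 4.2 kHz.
k=1: 21 kHz, 29.4 kHz.
k=2: 46.2 kHz, 54.6 kHz.
k=3: 71.4 kHz, 79.8 kHz.
k=4: 96.6 kHz, 105 kHz.
Within [29.8 kHz, 73.8 kHz]: 46.2 kHz, 54.6 kHz, 71.4 kHz.

46.2 kHz, 54.6 kHz, 71.4 kHz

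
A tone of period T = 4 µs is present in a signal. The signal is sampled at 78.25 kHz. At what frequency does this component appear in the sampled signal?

15.25 kHz

T = 4 µs → f = 1/T = 250 kHz.
250 kHz mod fs = 15.25 kHz.
15.25 kHz ≤ fs/2 = 39.125 kHz, appears at 15.25 kHz.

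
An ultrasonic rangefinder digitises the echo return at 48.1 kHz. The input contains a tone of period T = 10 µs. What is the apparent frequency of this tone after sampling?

T = 10 µs → f = 1/T = 100 kHz.
100 kHz mod fs = 3.8 kHz.
3.8 kHz ≤ fs/2 = 24.05 kHz, appears at 3.8 kHz.

3.8 kHz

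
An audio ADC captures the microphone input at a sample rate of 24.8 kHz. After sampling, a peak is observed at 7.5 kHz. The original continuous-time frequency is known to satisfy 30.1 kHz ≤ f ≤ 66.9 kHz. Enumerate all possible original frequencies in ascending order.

32.3 kHz, 42.1 kHz, 57.1 kHz, 66.9 kHz

Frequencies that alias to 7.5 kHz are k·fs ± 7.5 kHz for integer k ≥ 0.
k=0: 7.5 kHz.
k=1: 17.3 kHz, 32.3 kHz.
k=2: 42.1 kHz, 57.1 kHz.
k=3: 66.9 kHz, 81.9 kHz.
k=4: 91.7 kHz, 106.7 kHz.
Within [30.1 kHz, 66.9 kHz]: 32.3 kHz, 42.1 kHz, 57.1 kHz, 66.9 kHz.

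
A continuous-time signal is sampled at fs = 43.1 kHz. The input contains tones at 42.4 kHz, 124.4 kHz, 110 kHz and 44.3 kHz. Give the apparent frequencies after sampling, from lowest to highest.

0.7 kHz, 1.2 kHz, 4.9 kHz, 19.3 kHz

fs/2 = 21.55 kHz.
42.4 kHz > fs/2 = 21.55 kHz, folds to fs − 42.4 kHz = 0.7 kHz.
124.4 kHz mod fs = 38.2 kHz.
38.2 kHz > fs/2 = 21.55 kHz, folds to fs − 38.2 kHz = 4.9 kHz.
110 kHz mod fs = 23.8 kHz.
23.8 kHz > fs/2 = 21.55 kHz, folds to fs − 23.8 kHz = 19.3 kHz.
44.3 kHz mod fs = 1.2 kHz.
1.2 kHz ≤ fs/2 = 21.55 kHz, appears at 1.2 kHz.
Distinct values: {0.7 kHz, 1.2 kHz, 4.9 kHz, 19.3 kHz}.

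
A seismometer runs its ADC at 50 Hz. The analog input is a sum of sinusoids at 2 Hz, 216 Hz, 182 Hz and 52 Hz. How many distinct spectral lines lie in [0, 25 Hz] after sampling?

fs/2 = 25 Hz.
2 Hz ≤ fs/2 = 25 Hz, passes unchanged.
216 Hz mod fs = 16 Hz.
16 Hz ≤ fs/2 = 25 Hz, appears at 16 Hz.
182 Hz mod fs = 32 Hz.
32 Hz > fs/2 = 25 Hz, folds to fs − 32 Hz = 18 Hz.
52 Hz mod fs = 2 Hz.
2 Hz ≤ fs/2 = 25 Hz, appears at 2 Hz.
Distinct values: {2 Hz, 16 Hz, 18 Hz} → 3.

3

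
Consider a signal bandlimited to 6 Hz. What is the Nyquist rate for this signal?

Nyquist rate = 2 × 6 Hz = 12 Hz.

12 Hz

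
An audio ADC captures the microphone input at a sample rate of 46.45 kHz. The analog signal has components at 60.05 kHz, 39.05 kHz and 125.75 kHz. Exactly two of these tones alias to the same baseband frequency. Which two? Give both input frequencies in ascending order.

60.05 kHz, 125.75 kHz

fs/2 = 23.225 kHz.
60.05 kHz mod fs = 13.6 kHz.
13.6 kHz ≤ fs/2 = 23.225 kHz, appears at 13.6 kHz.
39.05 kHz > fs/2 = 23.225 kHz, folds to fs − 39.05 kHz = 7.4 kHz.
125.75 kHz mod fs = 32.85 kHz.
32.85 kHz > fs/2 = 23.225 kHz, folds to fs − 32.85 kHz = 13.6 kHz.
60.05 kHz and 125.75 kHz both map to 13.6 kHz.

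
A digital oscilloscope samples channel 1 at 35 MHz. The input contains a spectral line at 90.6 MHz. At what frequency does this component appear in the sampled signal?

90.6 MHz mod fs = 20.6 MHz.
20.6 MHz > fs/2 = 17.5 MHz, folds to fs − 20.6 MHz = 14.4 MHz.

14.4 MHz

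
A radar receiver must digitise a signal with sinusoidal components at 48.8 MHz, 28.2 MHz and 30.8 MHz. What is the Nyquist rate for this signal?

97.6 MHz

Highest-frequency component: 48.8 MHz.
Nyquist rate = 2 × 48.8 MHz = 97.6 MHz.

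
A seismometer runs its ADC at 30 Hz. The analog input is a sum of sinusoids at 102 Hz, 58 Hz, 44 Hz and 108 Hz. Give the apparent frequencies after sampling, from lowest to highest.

2 Hz, 12 Hz, 14 Hz

fs/2 = 15 Hz.
102 Hz mod fs = 12 Hz.
12 Hz ≤ fs/2 = 15 Hz, appears at 12 Hz.
58 Hz mod fs = 28 Hz.
28 Hz > fs/2 = 15 Hz, folds to fs − 28 Hz = 2 Hz.
44 Hz mod fs = 14 Hz.
14 Hz ≤ fs/2 = 15 Hz, appears at 14 Hz.
108 Hz mod fs = 18 Hz.
18 Hz > fs/2 = 15 Hz, folds to fs − 18 Hz = 12 Hz.
Distinct values: {2 Hz, 12 Hz, 14 Hz}.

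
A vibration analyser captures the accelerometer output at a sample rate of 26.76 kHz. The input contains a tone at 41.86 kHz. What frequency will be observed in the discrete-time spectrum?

11.66 kHz

41.86 kHz mod fs = 15.1 kHz.
15.1 kHz > fs/2 = 13.38 kHz, folds to fs − 15.1 kHz = 11.66 kHz.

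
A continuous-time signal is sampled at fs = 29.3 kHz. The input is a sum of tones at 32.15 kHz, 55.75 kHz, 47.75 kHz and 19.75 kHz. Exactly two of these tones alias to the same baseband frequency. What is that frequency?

fs/2 = 14.65 kHz.
32.15 kHz mod fs = 2.85 kHz.
2.85 kHz ≤ fs/2 = 14.65 kHz, appears at 2.85 kHz.
55.75 kHz mod fs = 26.45 kHz.
26.45 kHz > fs/2 = 14.65 kHz, folds to fs − 26.45 kHz = 2.85 kHz.
47.75 kHz mod fs = 18.45 kHz.
18.45 kHz > fs/2 = 14.65 kHz, folds to fs − 18.45 kHz = 10.85 kHz.
19.75 kHz > fs/2 = 14.65 kHz, folds to fs − 19.75 kHz = 9.55 kHz.
32.15 kHz and 55.75 kHz both map to 2.85 kHz.

2.85 kHz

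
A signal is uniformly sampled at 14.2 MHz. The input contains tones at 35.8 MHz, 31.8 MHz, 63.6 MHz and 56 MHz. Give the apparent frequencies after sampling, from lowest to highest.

0.8 MHz, 3.4 MHz, 6.8 MHz

fs/2 = 7.1 MHz.
35.8 MHz mod fs = 7.4 MHz.
7.4 MHz > fs/2 = 7.1 MHz, folds to fs − 7.4 MHz = 6.8 MHz.
31.8 MHz mod fs = 3.4 MHz.
3.4 MHz ≤ fs/2 = 7.1 MHz, appears at 3.4 MHz.
63.6 MHz mod fs = 6.8 MHz.
6.8 MHz ≤ fs/2 = 7.1 MHz, appears at 6.8 MHz.
56 MHz mod fs = 13.4 MHz.
13.4 MHz > fs/2 = 7.1 MHz, folds to fs − 13.4 MHz = 0.8 MHz.
Distinct values: {0.8 MHz, 3.4 MHz, 6.8 MHz}.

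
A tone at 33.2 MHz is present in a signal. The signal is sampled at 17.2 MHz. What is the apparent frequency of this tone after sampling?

1.2 MHz

33.2 MHz mod fs = 16 MHz.
16 MHz > fs/2 = 8.6 MHz, folds to fs − 16 MHz = 1.2 MHz.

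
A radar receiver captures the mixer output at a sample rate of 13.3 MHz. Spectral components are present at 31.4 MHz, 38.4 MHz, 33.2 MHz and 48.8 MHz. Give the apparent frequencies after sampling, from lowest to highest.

fs/2 = 6.65 MHz.
31.4 MHz mod fs = 4.8 MHz.
4.8 MHz ≤ fs/2 = 6.65 MHz, appears at 4.8 MHz.
38.4 MHz mod fs = 11.8 MHz.
11.8 MHz > fs/2 = 6.65 MHz, folds to fs − 11.8 MHz = 1.5 MHz.
33.2 MHz mod fs = 6.6 MHz.
6.6 MHz ≤ fs/2 = 6.65 MHz, appears at 6.6 MHz.
48.8 MHz mod fs = 8.9 MHz.
8.9 MHz > fs/2 = 6.65 MHz, folds to fs − 8.9 MHz = 4.4 MHz.
Distinct values: {1.5 MHz, 4.4 MHz, 4.8 MHz, 6.6 MHz}.

1.5 MHz, 4.4 MHz, 4.8 MHz, 6.6 MHz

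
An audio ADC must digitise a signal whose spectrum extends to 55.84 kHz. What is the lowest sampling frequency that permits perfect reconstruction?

111.68 kHz

Nyquist rate = 2 × 55.84 kHz = 111.68 kHz.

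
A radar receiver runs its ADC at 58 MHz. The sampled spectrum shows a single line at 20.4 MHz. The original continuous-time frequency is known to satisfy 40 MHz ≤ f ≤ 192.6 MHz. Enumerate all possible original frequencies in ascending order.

Frequencies that alias to 20.4 MHz are k·fs ± 20.4 MHz for integer k ≥ 0.
k=0: 20.4 MHz.
k=1: 37.6 MHz, 78.4 MHz.
k=2: 95.6 MHz, 136.4 MHz.
k=3: 153.6 MHz, 194.4 MHz.
k=4: 211.6 MHz, 252.4 MHz.
Within [40 MHz, 192.6 MHz]: 78.4 MHz, 95.6 MHz, 136.4 MHz, 153.6 MHz.

78.4 MHz, 95.6 MHz, 136.4 MHz, 153.6 MHz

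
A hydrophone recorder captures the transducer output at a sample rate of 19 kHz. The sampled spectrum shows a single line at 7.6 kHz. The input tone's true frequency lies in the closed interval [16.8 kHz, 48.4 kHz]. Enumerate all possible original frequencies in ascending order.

26.6 kHz, 30.4 kHz, 45.6 kHz

Frequencies that alias to 7.6 kHz are k·fs ± 7.6 kHz for integer k ≥ 0.
k=0: 7.6 kHz.
k=1: 11.4 kHz, 26.6 kHz.
k=2: 30.4 kHz, 45.6 kHz.
k=3: 49.4 kHz, 64.6 kHz.
Within [16.8 kHz, 48.4 kHz]: 26.6 kHz, 30.4 kHz, 45.6 kHz.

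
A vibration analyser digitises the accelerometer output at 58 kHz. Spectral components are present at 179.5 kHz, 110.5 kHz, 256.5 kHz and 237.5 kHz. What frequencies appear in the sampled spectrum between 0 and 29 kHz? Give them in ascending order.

5.5 kHz, 24.5 kHz

fs/2 = 29 kHz.
179.5 kHz mod fs = 5.5 kHz.
5.5 kHz ≤ fs/2 = 29 kHz, appears at 5.5 kHz.
110.5 kHz mod fs = 52.5 kHz.
52.5 kHz > fs/2 = 29 kHz, folds to fs − 52.5 kHz = 5.5 kHz.
256.5 kHz mod fs = 24.5 kHz.
24.5 kHz ≤ fs/2 = 29 kHz, appears at 24.5 kHz.
237.5 kHz mod fs = 5.5 kHz.
5.5 kHz ≤ fs/2 = 29 kHz, appears at 5.5 kHz.
Distinct values: {5.5 kHz, 24.5 kHz}.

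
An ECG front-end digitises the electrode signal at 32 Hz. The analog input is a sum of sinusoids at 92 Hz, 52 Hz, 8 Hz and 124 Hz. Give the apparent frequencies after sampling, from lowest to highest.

fs/2 = 16 Hz.
92 Hz mod fs = 28 Hz.
28 Hz > fs/2 = 16 Hz, folds to fs − 28 Hz = 4 Hz.
52 Hz mod fs = 20 Hz.
20 Hz > fs/2 = 16 Hz, folds to fs − 20 Hz = 12 Hz.
8 Hz ≤ fs/2 = 16 Hz, passes unchanged.
124 Hz mod fs = 28 Hz.
28 Hz > fs/2 = 16 Hz, folds to fs − 28 Hz = 4 Hz.
Distinct values: {4 Hz, 8 Hz, 12 Hz}.

4 Hz, 8 Hz, 12 Hz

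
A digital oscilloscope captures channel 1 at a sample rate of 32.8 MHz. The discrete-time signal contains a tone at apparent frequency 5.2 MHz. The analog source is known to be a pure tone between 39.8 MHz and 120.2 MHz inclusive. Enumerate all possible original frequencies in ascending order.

Frequencies that alias to 5.2 MHz are k·fs ± 5.2 MHz for integer k ≥ 0.
k=0: 5.2 MHz.
k=1: 27.6 MHz, 38 MHz.
k=2: 60.4 MHz, 70.8 MHz.
k=3: 93.2 MHz, 103.6 MHz.
k=4: 126 MHz, 136.4 MHz.
Within [39.8 MHz, 120.2 MHz]: 60.4 MHz, 70.8 MHz, 93.2 MHz, 103.6 MHz.

60.4 MHz, 70.8 MHz, 93.2 MHz, 103.6 MHz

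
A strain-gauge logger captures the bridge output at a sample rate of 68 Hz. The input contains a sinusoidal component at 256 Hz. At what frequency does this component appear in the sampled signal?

16 Hz

256 Hz mod fs = 52 Hz.
52 Hz > fs/2 = 34 Hz, folds to fs − 52 Hz = 16 Hz.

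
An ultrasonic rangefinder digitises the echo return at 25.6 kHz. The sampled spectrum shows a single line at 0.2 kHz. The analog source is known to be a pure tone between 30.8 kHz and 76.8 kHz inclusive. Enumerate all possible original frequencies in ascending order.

Frequencies that alias to 0.2 kHz are k·fs ± 0.2 kHz for integer k ≥ 0.
k=0: 0.2 kHz.
k=1: 25.4 kHz, 25.8 kHz.
k=2: 51 kHz, 51.4 kHz.
k=3: 76.6 kHz, 77 kHz.
k=4: 102.2 kHz, 102.6 kHz.
Within [30.8 kHz, 76.8 kHz]: 51 kHz, 51.4 kHz, 76.6 kHz.

51 kHz, 51.4 kHz, 76.6 kHz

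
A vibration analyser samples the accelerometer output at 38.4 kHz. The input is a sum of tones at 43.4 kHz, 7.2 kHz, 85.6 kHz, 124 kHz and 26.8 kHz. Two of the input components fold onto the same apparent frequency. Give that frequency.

fs/2 = 19.2 kHz.
43.4 kHz mod fs = 5 kHz.
5 kHz ≤ fs/2 = 19.2 kHz, appears at 5 kHz.
7.2 kHz ≤ fs/2 = 19.2 kHz, passes unchanged.
85.6 kHz mod fs = 8.8 kHz.
8.8 kHz ≤ fs/2 = 19.2 kHz, appears at 8.8 kHz.
124 kHz mod fs = 8.8 kHz.
8.8 kHz ≤ fs/2 = 19.2 kHz, appears at 8.8 kHz.
26.8 kHz > fs/2 = 19.2 kHz, folds to fs − 26.8 kHz = 11.6 kHz.
85.6 kHz and 124 kHz both map to 8.8 kHz.

8.8 kHz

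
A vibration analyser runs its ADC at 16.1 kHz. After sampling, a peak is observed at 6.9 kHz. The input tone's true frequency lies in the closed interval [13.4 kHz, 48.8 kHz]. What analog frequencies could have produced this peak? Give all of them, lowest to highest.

Frequencies that alias to 6.9 kHz are k·fs ± 6.9 kHz for integer k ≥ 0.
k=0: 6.9 kHz.
k=1: 9.2 kHz, 23 kHz.
k=2: 25.3 kHz, 39.1 kHz.
k=3: 41.4 kHz, 55.2 kHz.
k=4: 57.5 kHz, 71.3 kHz.
Within [13.4 kHz, 48.8 kHz]: 23 kHz, 25.3 kHz, 39.1 kHz, 41.4 kHz.

23 kHz, 25.3 kHz, 39.1 kHz, 41.4 kHz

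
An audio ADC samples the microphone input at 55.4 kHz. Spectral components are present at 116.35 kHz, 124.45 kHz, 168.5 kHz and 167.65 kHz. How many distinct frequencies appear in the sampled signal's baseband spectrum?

fs/2 = 27.7 kHz.
116.35 kHz mod fs = 5.55 kHz.
5.55 kHz ≤ fs/2 = 27.7 kHz, appears at 5.55 kHz.
124.45 kHz mod fs = 13.65 kHz.
13.65 kHz ≤ fs/2 = 27.7 kHz, appears at 13.65 kHz.
168.5 kHz mod fs = 2.3 kHz.
2.3 kHz ≤ fs/2 = 27.7 kHz, appears at 2.3 kHz.
167.65 kHz mod fs = 1.45 kHz.
1.45 kHz ≤ fs/2 = 27.7 kHz, appears at 1.45 kHz.
Distinct values: {1.45 kHz, 2.3 kHz, 5.55 kHz, 13.65 kHz} → 4.

4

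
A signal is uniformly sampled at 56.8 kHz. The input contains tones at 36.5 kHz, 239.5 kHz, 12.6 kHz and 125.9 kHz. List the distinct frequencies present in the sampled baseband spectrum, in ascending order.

12.3 kHz, 12.6 kHz, 20.3 kHz

fs/2 = 28.4 kHz.
36.5 kHz > fs/2 = 28.4 kHz, folds to fs − 36.5 kHz = 20.3 kHz.
239.5 kHz mod fs = 12.3 kHz.
12.3 kHz ≤ fs/2 = 28.4 kHz, appears at 12.3 kHz.
12.6 kHz ≤ fs/2 = 28.4 kHz, passes unchanged.
125.9 kHz mod fs = 12.3 kHz.
12.3 kHz ≤ fs/2 = 28.4 kHz, appears at 12.3 kHz.
Distinct values: {12.3 kHz, 12.6 kHz, 20.3 kHz}.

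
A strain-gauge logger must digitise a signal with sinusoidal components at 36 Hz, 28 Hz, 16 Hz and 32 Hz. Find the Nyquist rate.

Highest-frequency component: 36 Hz.
Nyquist rate = 2 × 36 Hz = 72 Hz.

72 Hz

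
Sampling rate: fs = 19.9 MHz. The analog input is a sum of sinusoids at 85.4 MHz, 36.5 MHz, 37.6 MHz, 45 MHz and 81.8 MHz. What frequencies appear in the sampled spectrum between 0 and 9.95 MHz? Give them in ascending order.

fs/2 = 9.95 MHz.
85.4 MHz mod fs = 5.8 MHz.
5.8 MHz ≤ fs/2 = 9.95 MHz, appears at 5.8 MHz.
36.5 MHz mod fs = 16.6 MHz.
16.6 MHz > fs/2 = 9.95 MHz, folds to fs − 16.6 MHz = 3.3 MHz.
37.6 MHz mod fs = 17.7 MHz.
17.7 MHz > fs/2 = 9.95 MHz, folds to fs − 17.7 MHz = 2.2 MHz.
45 MHz mod fs = 5.2 MHz.
5.2 MHz ≤ fs/2 = 9.95 MHz, appears at 5.2 MHz.
81.8 MHz mod fs = 2.2 MHz.
2.2 MHz ≤ fs/2 = 9.95 MHz, appears at 2.2 MHz.
Distinct values: {2.2 MHz, 3.3 MHz, 5.2 MHz, 5.8 MHz}.

2.2 MHz, 3.3 MHz, 5.2 MHz, 5.8 MHz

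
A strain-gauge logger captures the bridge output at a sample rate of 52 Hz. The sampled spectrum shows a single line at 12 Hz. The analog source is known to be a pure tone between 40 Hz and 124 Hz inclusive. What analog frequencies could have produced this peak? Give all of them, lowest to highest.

40 Hz, 64 Hz, 92 Hz, 116 Hz

Frequencies that alias to 12 Hz are k·fs ± 12 Hz for integer k ≥ 0.
k=0: 12 Hz.
k=1: 40 Hz, 64 Hz.
k=2: 92 Hz, 116 Hz.
k=3: 144 Hz, 168 Hz.
Within [40 Hz, 124 Hz]: 40 Hz, 64 Hz, 92 Hz, 116 Hz.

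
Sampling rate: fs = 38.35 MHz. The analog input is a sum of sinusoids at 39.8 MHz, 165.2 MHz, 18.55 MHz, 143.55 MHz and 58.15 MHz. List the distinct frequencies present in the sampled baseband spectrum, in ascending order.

1.45 MHz, 9.85 MHz, 11.8 MHz, 18.55 MHz

fs/2 = 19.175 MHz.
39.8 MHz mod fs = 1.45 MHz.
1.45 MHz ≤ fs/2 = 19.175 MHz, appears at 1.45 MHz.
165.2 MHz mod fs = 11.8 MHz.
11.8 MHz ≤ fs/2 = 19.175 MHz, appears at 11.8 MHz.
18.55 MHz ≤ fs/2 = 19.175 MHz, passes unchanged.
143.55 MHz mod fs = 28.5 MHz.
28.5 MHz > fs/2 = 19.175 MHz, folds to fs − 28.5 MHz = 9.85 MHz.
58.15 MHz mod fs = 19.8 MHz.
19.8 MHz > fs/2 = 19.175 MHz, folds to fs − 19.8 MHz = 18.55 MHz.
Distinct values: {1.45 MHz, 9.85 MHz, 11.8 MHz, 18.55 MHz}.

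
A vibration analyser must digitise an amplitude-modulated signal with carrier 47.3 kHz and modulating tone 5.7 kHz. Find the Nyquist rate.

106 kHz

AM sidebands sit at fc ± fm = 41.6 kHz and 53 kHz.
Highest-frequency component: 53 kHz.
Nyquist rate = 2 × 53 kHz = 106 kHz.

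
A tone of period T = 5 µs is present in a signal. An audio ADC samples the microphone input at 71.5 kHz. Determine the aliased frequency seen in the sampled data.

14.5 kHz

T = 5 µs → f = 1/T = 200 kHz.
200 kHz mod fs = 57 kHz.
57 kHz > fs/2 = 35.75 kHz, folds to fs − 57 kHz = 14.5 kHz.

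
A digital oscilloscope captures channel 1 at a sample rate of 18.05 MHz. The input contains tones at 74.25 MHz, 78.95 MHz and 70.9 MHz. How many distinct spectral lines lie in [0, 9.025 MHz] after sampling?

3

fs/2 = 9.025 MHz.
74.25 MHz mod fs = 2.05 MHz.
2.05 MHz ≤ fs/2 = 9.025 MHz, appears at 2.05 MHz.
78.95 MHz mod fs = 6.75 MHz.
6.75 MHz ≤ fs/2 = 9.025 MHz, appears at 6.75 MHz.
70.9 MHz mod fs = 16.75 MHz.
16.75 MHz > fs/2 = 9.025 MHz, folds to fs − 16.75 MHz = 1.3 MHz.
Distinct values: {1.3 MHz, 2.05 MHz, 6.75 MHz} → 3.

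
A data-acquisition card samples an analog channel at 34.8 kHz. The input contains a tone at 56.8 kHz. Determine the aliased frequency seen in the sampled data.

56.8 kHz mod fs = 22 kHz.
22 kHz > fs/2 = 17.4 kHz, folds to fs − 22 kHz = 12.8 kHz.

12.8 kHz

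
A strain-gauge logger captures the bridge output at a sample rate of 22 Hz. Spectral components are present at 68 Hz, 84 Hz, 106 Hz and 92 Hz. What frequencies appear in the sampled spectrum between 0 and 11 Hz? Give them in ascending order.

fs/2 = 11 Hz.
68 Hz mod fs = 2 Hz.
2 Hz ≤ fs/2 = 11 Hz, appears at 2 Hz.
84 Hz mod fs = 18 Hz.
18 Hz > fs/2 = 11 Hz, folds to fs − 18 Hz = 4 Hz.
106 Hz mod fs = 18 Hz.
18 Hz > fs/2 = 11 Hz, folds to fs − 18 Hz = 4 Hz.
92 Hz mod fs = 4 Hz.
4 Hz ≤ fs/2 = 11 Hz, appears at 4 Hz.
Distinct values: {2 Hz, 4 Hz}.

2 Hz, 4 Hz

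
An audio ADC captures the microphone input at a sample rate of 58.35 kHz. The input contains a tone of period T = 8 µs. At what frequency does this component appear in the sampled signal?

T = 8 µs → f = 1/T = 125 kHz.
125 kHz mod fs = 8.3 kHz.
8.3 kHz ≤ fs/2 = 29.175 kHz, appears at 8.3 kHz.

8.3 kHz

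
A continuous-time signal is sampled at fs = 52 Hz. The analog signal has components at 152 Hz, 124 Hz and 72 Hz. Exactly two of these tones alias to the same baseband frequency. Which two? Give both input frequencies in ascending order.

72 Hz, 124 Hz

fs/2 = 26 Hz.
152 Hz mod fs = 48 Hz.
48 Hz > fs/2 = 26 Hz, folds to fs − 48 Hz = 4 Hz.
124 Hz mod fs = 20 Hz.
20 Hz ≤ fs/2 = 26 Hz, appears at 20 Hz.
72 Hz mod fs = 20 Hz.
20 Hz ≤ fs/2 = 26 Hz, appears at 20 Hz.
72 Hz and 124 Hz both map to 20 Hz.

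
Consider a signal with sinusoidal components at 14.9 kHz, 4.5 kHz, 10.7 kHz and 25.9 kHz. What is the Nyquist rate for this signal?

Highest-frequency component: 25.9 kHz.
Nyquist rate = 2 × 25.9 kHz = 51.8 kHz.

51.8 kHz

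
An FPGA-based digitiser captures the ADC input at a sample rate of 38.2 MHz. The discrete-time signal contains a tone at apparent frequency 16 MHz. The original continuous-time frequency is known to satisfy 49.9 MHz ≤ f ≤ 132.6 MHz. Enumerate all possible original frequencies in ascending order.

Frequencies that alias to 16 MHz are k·fs ± 16 MHz for integer k ≥ 0.
k=0: 16 MHz.
k=1: 22.2 MHz, 54.2 MHz.
k=2: 60.4 MHz, 92.4 MHz.
k=3: 98.6 MHz, 130.6 MHz.
k=4: 136.8 MHz, 168.8 MHz.
Within [49.9 MHz, 132.6 MHz]: 54.2 MHz, 60.4 MHz, 92.4 MHz, 98.6 MHz, 130.6 MHz.

54.2 MHz, 60.4 MHz, 92.4 MHz, 98.6 MHz, 130.6 MHz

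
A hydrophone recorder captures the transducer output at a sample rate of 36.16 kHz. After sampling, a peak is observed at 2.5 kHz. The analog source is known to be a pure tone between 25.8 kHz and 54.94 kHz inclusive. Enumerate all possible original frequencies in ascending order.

Frequencies that alias to 2.5 kHz are k·fs ± 2.5 kHz for integer k ≥ 0.
k=0: 2.5 kHz.
k=1: 33.66 kHz, 38.66 kHz.
k=2: 69.82 kHz, 74.82 kHz.
Within [25.8 kHz, 54.94 kHz]: 33.66 kHz, 38.66 kHz.

33.66 kHz, 38.66 kHz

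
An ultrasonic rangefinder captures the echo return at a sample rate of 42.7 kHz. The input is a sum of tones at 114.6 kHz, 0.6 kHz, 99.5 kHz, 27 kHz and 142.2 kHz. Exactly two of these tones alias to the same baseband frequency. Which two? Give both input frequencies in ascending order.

99.5 kHz, 142.2 kHz

fs/2 = 21.35 kHz.
114.6 kHz mod fs = 29.2 kHz.
29.2 kHz > fs/2 = 21.35 kHz, folds to fs − 29.2 kHz = 13.5 kHz.
0.6 kHz ≤ fs/2 = 21.35 kHz, passes unchanged.
99.5 kHz mod fs = 14.1 kHz.
14.1 kHz ≤ fs/2 = 21.35 kHz, appears at 14.1 kHz.
27 kHz > fs/2 = 21.35 kHz, folds to fs − 27 kHz = 15.7 kHz.
142.2 kHz mod fs = 14.1 kHz.
14.1 kHz ≤ fs/2 = 21.35 kHz, appears at 14.1 kHz.
99.5 kHz and 142.2 kHz both map to 14.1 kHz.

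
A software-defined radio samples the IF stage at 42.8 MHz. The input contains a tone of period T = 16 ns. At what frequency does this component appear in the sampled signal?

19.7 MHz

T = 16 ns → f = 1/T = 62.5 MHz.
62.5 MHz mod fs = 19.7 MHz.
19.7 MHz ≤ fs/2 = 21.4 MHz, appears at 19.7 MHz.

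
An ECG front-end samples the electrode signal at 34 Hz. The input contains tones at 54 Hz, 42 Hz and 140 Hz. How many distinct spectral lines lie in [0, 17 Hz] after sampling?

fs/2 = 17 Hz.
54 Hz mod fs = 20 Hz.
20 Hz > fs/2 = 17 Hz, folds to fs − 20 Hz = 14 Hz.
42 Hz mod fs = 8 Hz.
8 Hz ≤ fs/2 = 17 Hz, appears at 8 Hz.
140 Hz mod fs = 4 Hz.
4 Hz ≤ fs/2 = 17 Hz, appears at 4 Hz.
Distinct values: {4 Hz, 8 Hz, 14 Hz} → 3.

3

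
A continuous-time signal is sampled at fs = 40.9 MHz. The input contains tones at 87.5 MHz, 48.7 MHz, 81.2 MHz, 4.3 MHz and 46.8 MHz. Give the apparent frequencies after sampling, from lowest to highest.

0.6 MHz, 4.3 MHz, 5.7 MHz, 5.9 MHz, 7.8 MHz

fs/2 = 20.45 MHz.
87.5 MHz mod fs = 5.7 MHz.
5.7 MHz ≤ fs/2 = 20.45 MHz, appears at 5.7 MHz.
48.7 MHz mod fs = 7.8 MHz.
7.8 MHz ≤ fs/2 = 20.45 MHz, appears at 7.8 MHz.
81.2 MHz mod fs = 40.3 MHz.
40.3 MHz > fs/2 = 20.45 MHz, folds to fs − 40.3 MHz = 0.6 MHz.
4.3 MHz ≤ fs/2 = 20.45 MHz, passes unchanged.
46.8 MHz mod fs = 5.9 MHz.
5.9 MHz ≤ fs/2 = 20.45 MHz, appears at 5.9 MHz.
Distinct values: {0.6 MHz, 4.3 MHz, 5.7 MHz, 5.9 MHz, 7.8 MHz}.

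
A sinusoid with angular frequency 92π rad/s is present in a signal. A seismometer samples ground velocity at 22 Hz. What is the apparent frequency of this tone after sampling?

ω = 92π rad/s → f = ω/(2π) = 46 Hz.
46 Hz mod fs = 2 Hz.
2 Hz ≤ fs/2 = 11 Hz, appears at 2 Hz.

2 Hz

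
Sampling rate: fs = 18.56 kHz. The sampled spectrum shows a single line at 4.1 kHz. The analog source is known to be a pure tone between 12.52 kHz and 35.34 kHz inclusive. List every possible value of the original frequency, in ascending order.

14.46 kHz, 22.66 kHz, 33.02 kHz

Frequencies that alias to 4.1 kHz are k·fs ± 4.1 kHz for integer k ≥ 0.
k=0: 4.1 kHz.
k=1: 14.46 kHz, 22.66 kHz.
k=2: 33.02 kHz, 41.22 kHz.
k=3: 51.58 kHz, 59.78 kHz.
Within [12.52 kHz, 35.34 kHz]: 14.46 kHz, 22.66 kHz, 33.02 kHz.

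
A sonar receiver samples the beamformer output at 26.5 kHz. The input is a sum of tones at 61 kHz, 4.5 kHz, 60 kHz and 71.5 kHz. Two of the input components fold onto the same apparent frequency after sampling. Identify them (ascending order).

61 kHz, 71.5 kHz

fs/2 = 13.25 kHz.
61 kHz mod fs = 8 kHz.
8 kHz ≤ fs/2 = 13.25 kHz, appears at 8 kHz.
4.5 kHz ≤ fs/2 = 13.25 kHz, passes unchanged.
60 kHz mod fs = 7 kHz.
7 kHz ≤ fs/2 = 13.25 kHz, appears at 7 kHz.
71.5 kHz mod fs = 18.5 kHz.
18.5 kHz > fs/2 = 13.25 kHz, folds to fs − 18.5 kHz = 8 kHz.
61 kHz and 71.5 kHz both map to 8 kHz.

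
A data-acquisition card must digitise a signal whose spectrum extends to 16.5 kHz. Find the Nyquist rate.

33 kHz

Nyquist rate = 2 × 16.5 kHz = 33 kHz.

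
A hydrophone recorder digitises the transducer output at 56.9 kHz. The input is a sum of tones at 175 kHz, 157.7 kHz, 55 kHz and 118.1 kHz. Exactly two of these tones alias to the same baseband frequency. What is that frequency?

fs/2 = 28.45 kHz.
175 kHz mod fs = 4.3 kHz.
4.3 kHz ≤ fs/2 = 28.45 kHz, appears at 4.3 kHz.
157.7 kHz mod fs = 43.9 kHz.
43.9 kHz > fs/2 = 28.45 kHz, folds to fs − 43.9 kHz = 13 kHz.
55 kHz > fs/2 = 28.45 kHz, folds to fs − 55 kHz = 1.9 kHz.
118.1 kHz mod fs = 4.3 kHz.
4.3 kHz ≤ fs/2 = 28.45 kHz, appears at 4.3 kHz.
118.1 kHz and 175 kHz both map to 4.3 kHz.

4.3 kHz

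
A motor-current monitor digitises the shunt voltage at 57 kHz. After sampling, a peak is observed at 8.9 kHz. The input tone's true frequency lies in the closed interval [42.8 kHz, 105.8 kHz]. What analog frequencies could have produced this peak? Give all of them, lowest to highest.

48.1 kHz, 65.9 kHz, 105.1 kHz

Frequencies that alias to 8.9 kHz are k·fs ± 8.9 kHz for integer k ≥ 0.
k=0: 8.9 kHz.
k=1: 48.1 kHz, 65.9 kHz.
k=2: 105.1 kHz, 122.9 kHz.
k=3: 162.1 kHz, 179.9 kHz.
Within [42.8 kHz, 105.8 kHz]: 48.1 kHz, 65.9 kHz, 105.1 kHz.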